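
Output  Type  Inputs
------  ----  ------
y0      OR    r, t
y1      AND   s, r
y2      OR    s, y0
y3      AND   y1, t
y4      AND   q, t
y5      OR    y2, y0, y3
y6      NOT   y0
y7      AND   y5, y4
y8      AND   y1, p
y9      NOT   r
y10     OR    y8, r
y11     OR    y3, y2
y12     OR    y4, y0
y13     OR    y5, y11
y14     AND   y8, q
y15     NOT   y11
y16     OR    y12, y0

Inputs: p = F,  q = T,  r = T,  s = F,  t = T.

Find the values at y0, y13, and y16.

y0 = T; y13 = T; y16 = T

y0 = r OR t = T OR T = T
y1 = s AND r = F AND T = F
y2 = s OR y0 = F OR T = T
y3 = y1 AND t = F AND T = F
y4 = q AND t = T AND T = T
y5 = y2 OR y0 OR y3 = T OR T OR F = T
y11 = y3 OR y2 = F OR T = T
y12 = y4 OR y0 = T OR T = T
y13 = y5 OR y11 = T OR T = T
y16 = y12 OR y0 = T OR T = T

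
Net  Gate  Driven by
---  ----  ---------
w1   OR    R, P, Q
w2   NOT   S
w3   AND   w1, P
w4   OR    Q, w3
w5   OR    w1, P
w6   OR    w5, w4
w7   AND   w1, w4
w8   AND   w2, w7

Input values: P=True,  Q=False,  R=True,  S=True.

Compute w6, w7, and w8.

w6 = True  w7 = True  w8 = False

w1 = R OR P OR Q = True OR True OR False = True
w2 = NOT S = NOT True = False
w3 = w1 AND P = True AND True = True
w4 = Q OR w3 = False OR True = True
w5 = w1 OR P = True OR True = True
w6 = w5 OR w4 = True OR True = True
w7 = w1 AND w4 = True AND True = True
w8 = w2 AND w7 = False AND True = False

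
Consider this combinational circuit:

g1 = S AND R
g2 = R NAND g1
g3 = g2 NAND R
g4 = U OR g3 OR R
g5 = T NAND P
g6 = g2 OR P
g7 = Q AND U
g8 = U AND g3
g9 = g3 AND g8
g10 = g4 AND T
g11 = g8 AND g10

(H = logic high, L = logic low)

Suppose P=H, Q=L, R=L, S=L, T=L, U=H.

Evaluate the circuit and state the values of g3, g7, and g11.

g1 = S AND R = L AND L = L
g2 = R NAND g1 = L NAND L = H
g3 = g2 NAND R = H NAND L = H
g4 = U OR g3 OR R = H OR H OR L = H
g7 = Q AND U = L AND H = L
g8 = U AND g3 = H AND H = H
g10 = g4 AND T = H AND L = L
g11 = g8 AND g10 = H AND L = L

g3 = H  g7 = L  g11 = L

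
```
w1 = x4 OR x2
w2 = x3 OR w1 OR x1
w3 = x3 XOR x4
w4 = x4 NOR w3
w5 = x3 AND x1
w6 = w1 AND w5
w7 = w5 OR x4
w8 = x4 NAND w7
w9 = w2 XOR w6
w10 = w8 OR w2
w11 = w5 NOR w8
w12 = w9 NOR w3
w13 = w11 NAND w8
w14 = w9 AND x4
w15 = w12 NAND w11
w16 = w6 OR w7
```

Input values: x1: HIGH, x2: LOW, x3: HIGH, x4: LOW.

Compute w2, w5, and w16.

w2 = HIGH; w5 = HIGH; w16 = HIGH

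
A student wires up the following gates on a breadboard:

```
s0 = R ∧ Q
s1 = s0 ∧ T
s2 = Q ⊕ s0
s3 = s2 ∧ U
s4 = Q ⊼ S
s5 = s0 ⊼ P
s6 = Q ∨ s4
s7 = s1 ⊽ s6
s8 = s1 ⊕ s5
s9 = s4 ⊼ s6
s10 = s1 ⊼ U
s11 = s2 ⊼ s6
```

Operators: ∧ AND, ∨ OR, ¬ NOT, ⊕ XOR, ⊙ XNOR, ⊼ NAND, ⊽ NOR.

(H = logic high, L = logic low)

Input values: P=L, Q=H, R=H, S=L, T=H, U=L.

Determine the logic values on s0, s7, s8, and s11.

s0 = H; s7 = L; s8 = L; s11 = H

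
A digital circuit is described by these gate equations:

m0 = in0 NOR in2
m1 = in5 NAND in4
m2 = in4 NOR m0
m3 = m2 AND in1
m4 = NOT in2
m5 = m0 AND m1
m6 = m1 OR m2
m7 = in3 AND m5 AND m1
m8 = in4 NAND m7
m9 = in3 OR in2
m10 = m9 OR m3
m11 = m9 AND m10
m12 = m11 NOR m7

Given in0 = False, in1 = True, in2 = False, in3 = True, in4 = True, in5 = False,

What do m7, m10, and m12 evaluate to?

m0 = in0 NOR in2 = False NOR False = True
m1 = in5 NAND in4 = False NAND True = True
m2 = in4 NOR m0 = True NOR True = False
m3 = m2 AND in1 = False AND True = False
m5 = m0 AND m1 = True AND True = True
m7 = in3 AND m5 AND m1 = True AND True AND True = True
m9 = in3 OR in2 = True OR False = True
m10 = m9 OR m3 = True OR False = True
m11 = m9 AND m10 = True AND True = True
m12 = m11 NOR m7 = True NOR True = False

m7 = True, m10 = True, m12 = False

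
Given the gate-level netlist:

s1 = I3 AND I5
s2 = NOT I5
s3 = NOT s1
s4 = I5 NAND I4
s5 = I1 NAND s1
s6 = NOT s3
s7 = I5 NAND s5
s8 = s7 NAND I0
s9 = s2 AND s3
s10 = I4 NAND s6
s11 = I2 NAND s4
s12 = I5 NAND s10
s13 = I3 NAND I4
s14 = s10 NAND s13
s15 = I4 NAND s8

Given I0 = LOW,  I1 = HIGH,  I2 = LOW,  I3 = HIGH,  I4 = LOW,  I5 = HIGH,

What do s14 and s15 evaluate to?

s14 = LOW  s15 = HIGH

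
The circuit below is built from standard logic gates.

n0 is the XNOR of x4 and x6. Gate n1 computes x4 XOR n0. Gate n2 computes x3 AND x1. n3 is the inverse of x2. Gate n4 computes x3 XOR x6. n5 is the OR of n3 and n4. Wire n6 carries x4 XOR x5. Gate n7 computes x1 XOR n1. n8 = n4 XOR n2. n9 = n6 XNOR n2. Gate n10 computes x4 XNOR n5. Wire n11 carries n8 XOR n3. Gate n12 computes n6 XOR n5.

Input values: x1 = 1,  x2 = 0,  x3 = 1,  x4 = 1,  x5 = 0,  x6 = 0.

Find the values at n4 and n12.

n3 = NOT x2 = NOT 0 = 1
n4 = x3 XOR x6 = 1 XOR 0 = 1
n5 = n3 OR n4 = 1 OR 1 = 1
n6 = x4 XOR x5 = 1 XOR 0 = 1
n12 = n6 XOR n5 = 1 XOR 1 = 0

n4 = 1  n12 = 0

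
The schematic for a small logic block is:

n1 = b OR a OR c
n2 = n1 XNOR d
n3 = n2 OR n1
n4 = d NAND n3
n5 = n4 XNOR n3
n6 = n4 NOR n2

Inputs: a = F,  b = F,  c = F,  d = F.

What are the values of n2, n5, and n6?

n1 = b OR a OR c = F OR F OR F = F
n2 = n1 XNOR d = F XNOR F = T
n3 = n2 OR n1 = T OR F = T
n4 = d NAND n3 = F NAND T = T
n5 = n4 XNOR n3 = T XNOR T = T
n6 = n4 NOR n2 = T NOR T = F

n2 = T  n5 = T  n6 = F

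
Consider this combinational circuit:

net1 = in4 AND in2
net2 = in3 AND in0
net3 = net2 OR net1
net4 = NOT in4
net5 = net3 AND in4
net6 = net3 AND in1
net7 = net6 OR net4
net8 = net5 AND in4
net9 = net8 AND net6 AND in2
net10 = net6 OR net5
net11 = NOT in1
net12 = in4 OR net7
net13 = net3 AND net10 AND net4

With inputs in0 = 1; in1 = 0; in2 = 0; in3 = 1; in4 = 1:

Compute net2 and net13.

net2 = 1, net13 = 0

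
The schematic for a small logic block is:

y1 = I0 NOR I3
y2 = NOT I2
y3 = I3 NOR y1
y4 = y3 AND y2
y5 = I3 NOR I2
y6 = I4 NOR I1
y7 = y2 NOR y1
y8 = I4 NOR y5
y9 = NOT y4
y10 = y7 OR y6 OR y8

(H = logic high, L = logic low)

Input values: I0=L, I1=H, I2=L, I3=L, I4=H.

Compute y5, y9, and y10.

y1 = I0 NOR I3 = L NOR L = H
y2 = NOT I2 = NOT L = H
y3 = I3 NOR y1 = L NOR H = L
y4 = y3 AND y2 = L AND H = L
y5 = I3 NOR I2 = L NOR L = H
y6 = I4 NOR I1 = H NOR H = L
y7 = y2 NOR y1 = H NOR H = L
y8 = I4 NOR y5 = H NOR H = L
y9 = NOT y4 = NOT L = H
y10 = y7 OR y6 OR y8 = L OR L OR L = L

y5 = H  y9 = H  y10 = L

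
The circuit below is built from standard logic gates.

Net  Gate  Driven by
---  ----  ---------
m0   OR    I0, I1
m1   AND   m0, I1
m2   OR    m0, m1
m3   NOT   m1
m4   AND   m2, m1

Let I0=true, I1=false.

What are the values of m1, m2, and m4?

m1 = false, m2 = true, m4 = false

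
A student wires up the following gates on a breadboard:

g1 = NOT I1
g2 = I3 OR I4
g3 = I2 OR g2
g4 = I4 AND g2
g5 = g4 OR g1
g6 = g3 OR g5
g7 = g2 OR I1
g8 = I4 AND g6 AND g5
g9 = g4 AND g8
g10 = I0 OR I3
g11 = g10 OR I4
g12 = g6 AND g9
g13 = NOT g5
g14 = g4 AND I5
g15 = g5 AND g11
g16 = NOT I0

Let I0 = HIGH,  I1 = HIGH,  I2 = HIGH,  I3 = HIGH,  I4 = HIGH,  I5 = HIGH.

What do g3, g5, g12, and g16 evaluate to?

g3 = HIGH; g5 = HIGH; g12 = HIGH; g16 = LOW

g1 = NOT I1 = NOT HIGH = LOW
g2 = I3 OR I4 = HIGH OR HIGH = HIGH
g3 = I2 OR g2 = HIGH OR HIGH = HIGH
g4 = I4 AND g2 = HIGH AND HIGH = HIGH
g5 = g4 OR g1 = HIGH OR LOW = HIGH
g6 = g3 OR g5 = HIGH OR HIGH = HIGH
g8 = I4 AND g6 AND g5 = HIGH AND HIGH AND HIGH = HIGH
g9 = g4 AND g8 = HIGH AND HIGH = HIGH
g12 = g6 AND g9 = HIGH AND HIGH = HIGH
g16 = NOT I0 = NOT HIGH = LOW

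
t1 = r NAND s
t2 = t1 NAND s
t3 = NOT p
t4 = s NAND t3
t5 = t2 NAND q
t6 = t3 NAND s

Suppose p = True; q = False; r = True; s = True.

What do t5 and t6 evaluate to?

t5 = True; t6 = True

t1 = r NAND s = True NAND True = False
t2 = t1 NAND s = False NAND True = True
t3 = NOT p = NOT True = False
t5 = t2 NAND q = True NAND False = True
t6 = t3 NAND s = False NAND True = True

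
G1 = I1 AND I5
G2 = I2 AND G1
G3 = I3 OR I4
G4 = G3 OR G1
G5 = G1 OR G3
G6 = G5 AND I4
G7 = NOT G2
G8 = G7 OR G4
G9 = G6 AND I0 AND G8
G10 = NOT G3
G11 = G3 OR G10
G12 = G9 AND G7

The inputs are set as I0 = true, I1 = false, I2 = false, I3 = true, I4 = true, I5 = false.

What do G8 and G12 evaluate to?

G1 = I1 AND I5 = false AND false = false
G2 = I2 AND G1 = false AND false = false
G3 = I3 OR I4 = true OR true = true
G4 = G3 OR G1 = true OR false = true
G5 = G1 OR G3 = false OR true = true
G6 = G5 AND I4 = true AND true = true
G7 = NOT G2 = NOT false = true
G8 = G7 OR G4 = true OR true = true
G9 = G6 AND I0 AND G8 = true AND true AND true = true
G12 = G9 AND G7 = true AND true = true

G8 = true, G12 = true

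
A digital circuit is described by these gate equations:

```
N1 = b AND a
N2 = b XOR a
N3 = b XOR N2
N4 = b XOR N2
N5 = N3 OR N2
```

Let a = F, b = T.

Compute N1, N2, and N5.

N1 = F, N2 = T, N5 = T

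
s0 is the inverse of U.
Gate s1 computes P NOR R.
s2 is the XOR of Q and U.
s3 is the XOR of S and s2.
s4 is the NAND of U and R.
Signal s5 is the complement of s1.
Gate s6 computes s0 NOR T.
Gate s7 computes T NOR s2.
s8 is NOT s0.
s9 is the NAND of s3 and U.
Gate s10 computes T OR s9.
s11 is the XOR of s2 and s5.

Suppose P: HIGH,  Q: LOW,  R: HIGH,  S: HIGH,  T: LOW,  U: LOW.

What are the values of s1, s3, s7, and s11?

s1 = LOW  s3 = HIGH  s7 = HIGH  s11 = HIGH

s1 = P NOR R = HIGH NOR HIGH = LOW
s2 = Q XOR U = LOW XOR LOW = LOW
s3 = S XOR s2 = HIGH XOR LOW = HIGH
s5 = NOT s1 = NOT LOW = HIGH
s7 = T NOR s2 = LOW NOR LOW = HIGH
s11 = s2 XOR s5 = LOW XOR HIGH = HIGH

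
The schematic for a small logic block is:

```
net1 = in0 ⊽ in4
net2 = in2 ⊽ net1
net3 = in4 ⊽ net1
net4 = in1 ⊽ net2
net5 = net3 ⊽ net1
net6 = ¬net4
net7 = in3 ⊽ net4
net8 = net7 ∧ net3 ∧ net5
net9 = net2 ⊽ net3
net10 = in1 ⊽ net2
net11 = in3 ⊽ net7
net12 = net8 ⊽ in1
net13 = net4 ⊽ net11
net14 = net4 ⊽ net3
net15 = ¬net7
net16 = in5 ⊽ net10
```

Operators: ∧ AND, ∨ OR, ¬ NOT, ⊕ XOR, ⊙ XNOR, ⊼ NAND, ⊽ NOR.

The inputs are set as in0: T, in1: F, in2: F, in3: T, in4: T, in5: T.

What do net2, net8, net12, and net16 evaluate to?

net1 = in0 NOR in4 = T NOR T = F
net2 = in2 NOR net1 = F NOR F = T
net3 = in4 NOR net1 = T NOR F = F
net4 = in1 NOR net2 = F NOR T = F
net5 = net3 NOR net1 = F NOR F = T
net7 = in3 NOR net4 = T NOR F = F
net8 = net7 AND net3 AND net5 = F AND F AND T = F
net10 = in1 NOR net2 = F NOR T = F
net12 = net8 NOR in1 = F NOR F = T
net16 = in5 NOR net10 = T NOR F = F

net2 = T  net8 = F  net12 = T  net16 = F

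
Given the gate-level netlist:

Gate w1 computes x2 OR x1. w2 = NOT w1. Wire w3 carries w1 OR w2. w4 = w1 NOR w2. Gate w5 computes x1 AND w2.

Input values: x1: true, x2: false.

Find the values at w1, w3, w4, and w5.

w1 = x2 OR x1 = false OR true = true
w2 = NOT w1 = NOT true = false
w3 = w1 OR w2 = true OR false = true
w4 = w1 NOR w2 = true NOR false = false
w5 = x1 AND w2 = true AND false = false

w1 = true  w3 = true  w4 = false  w5 = false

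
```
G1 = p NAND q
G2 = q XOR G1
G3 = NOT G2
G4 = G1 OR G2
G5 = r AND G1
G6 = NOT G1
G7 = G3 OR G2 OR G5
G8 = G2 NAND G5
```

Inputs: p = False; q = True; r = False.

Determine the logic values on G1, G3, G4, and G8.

G1 = True, G3 = True, G4 = True, G8 = True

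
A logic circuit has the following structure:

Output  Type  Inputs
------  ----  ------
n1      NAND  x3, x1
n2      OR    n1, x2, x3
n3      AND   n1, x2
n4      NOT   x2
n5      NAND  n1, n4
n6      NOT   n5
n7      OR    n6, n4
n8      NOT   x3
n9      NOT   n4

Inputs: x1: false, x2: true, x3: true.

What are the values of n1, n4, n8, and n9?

n1 = true, n4 = false, n8 = false, n9 = true

n1 = x3 NAND x1 = true NAND false = true
n4 = NOT x2 = NOT true = false
n8 = NOT x3 = NOT true = false
n9 = NOT n4 = NOT false = true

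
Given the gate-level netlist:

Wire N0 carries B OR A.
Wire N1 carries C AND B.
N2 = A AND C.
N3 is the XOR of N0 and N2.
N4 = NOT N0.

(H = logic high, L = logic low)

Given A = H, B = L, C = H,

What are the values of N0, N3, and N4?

N0 = B OR A = L OR H = H
N2 = A AND C = H AND H = H
N3 = N0 XOR N2 = H XOR H = L
N4 = NOT N0 = NOT H = L

N0 = H  N3 = L  N4 = L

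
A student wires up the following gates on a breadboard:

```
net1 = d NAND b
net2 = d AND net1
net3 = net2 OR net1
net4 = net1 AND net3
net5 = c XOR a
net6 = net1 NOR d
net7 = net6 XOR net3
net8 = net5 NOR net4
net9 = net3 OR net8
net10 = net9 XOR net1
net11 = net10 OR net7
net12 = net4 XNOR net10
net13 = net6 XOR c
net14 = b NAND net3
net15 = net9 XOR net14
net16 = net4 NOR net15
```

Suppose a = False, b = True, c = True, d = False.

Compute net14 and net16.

net1 = d NAND b = False NAND True = True
net2 = d AND net1 = False AND True = False
net3 = net2 OR net1 = False OR True = True
net4 = net1 AND net3 = True AND True = True
net5 = c XOR a = True XOR False = True
net8 = net5 NOR net4 = True NOR True = False
net9 = net3 OR net8 = True OR False = True
net14 = b NAND net3 = True NAND True = False
net15 = net9 XOR net14 = True XOR False = True
net16 = net4 NOR net15 = True NOR True = False

net14 = False, net16 = False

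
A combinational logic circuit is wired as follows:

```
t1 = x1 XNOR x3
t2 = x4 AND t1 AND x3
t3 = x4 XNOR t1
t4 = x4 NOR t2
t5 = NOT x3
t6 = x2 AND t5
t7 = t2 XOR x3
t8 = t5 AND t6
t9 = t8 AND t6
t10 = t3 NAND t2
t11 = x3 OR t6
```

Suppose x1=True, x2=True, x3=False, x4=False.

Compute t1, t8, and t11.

t1 = False  t8 = True  t11 = True

t1 = x1 XNOR x3 = True XNOR False = False
t5 = NOT x3 = NOT False = True
t6 = x2 AND t5 = True AND True = True
t8 = t5 AND t6 = True AND True = True
t11 = x3 OR t6 = False OR True = True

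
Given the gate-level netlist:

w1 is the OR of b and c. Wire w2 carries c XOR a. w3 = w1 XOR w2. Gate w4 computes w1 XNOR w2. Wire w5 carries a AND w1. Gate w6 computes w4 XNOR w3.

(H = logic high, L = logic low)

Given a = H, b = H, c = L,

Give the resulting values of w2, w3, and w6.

w1 = b OR c = H OR L = H
w2 = c XOR a = L XOR H = H
w3 = w1 XOR w2 = H XOR H = L
w4 = w1 XNOR w2 = H XNOR H = H
w6 = w4 XNOR w3 = H XNOR L = L

w2 = H; w3 = L; w6 = L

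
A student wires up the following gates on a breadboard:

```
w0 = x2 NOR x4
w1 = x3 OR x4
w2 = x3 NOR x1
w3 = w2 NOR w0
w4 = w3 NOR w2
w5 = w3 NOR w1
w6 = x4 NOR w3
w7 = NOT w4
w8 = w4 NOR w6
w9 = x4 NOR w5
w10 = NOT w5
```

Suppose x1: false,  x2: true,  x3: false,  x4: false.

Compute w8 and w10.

w8 = false, w10 = false

w0 = x2 NOR x4 = true NOR false = false
w1 = x3 OR x4 = false OR false = false
w2 = x3 NOR x1 = false NOR false = true
w3 = w2 NOR w0 = true NOR false = false
w4 = w3 NOR w2 = false NOR true = false
w5 = w3 NOR w1 = false NOR false = true
w6 = x4 NOR w3 = false NOR false = true
w8 = w4 NOR w6 = false NOR true = false
w10 = NOT w5 = NOT true = false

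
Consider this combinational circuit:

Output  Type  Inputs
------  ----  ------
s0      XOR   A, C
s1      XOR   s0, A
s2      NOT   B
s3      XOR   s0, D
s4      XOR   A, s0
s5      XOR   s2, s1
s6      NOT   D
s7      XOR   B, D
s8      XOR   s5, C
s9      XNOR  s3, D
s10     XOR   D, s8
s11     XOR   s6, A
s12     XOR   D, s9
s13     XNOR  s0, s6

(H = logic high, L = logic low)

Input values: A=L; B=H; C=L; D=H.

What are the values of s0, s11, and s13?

s0 = L; s11 = L; s13 = H

s0 = A XOR C = L XOR L = L
s6 = NOT D = NOT H = L
s11 = s6 XOR A = L XOR L = L
s13 = s0 XNOR s6 = L XNOR L = H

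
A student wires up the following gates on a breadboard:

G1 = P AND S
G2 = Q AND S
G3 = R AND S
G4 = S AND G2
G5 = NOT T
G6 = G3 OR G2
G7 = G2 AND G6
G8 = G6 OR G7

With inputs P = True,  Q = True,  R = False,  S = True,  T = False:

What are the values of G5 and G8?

G2 = Q AND S = True AND True = True
G3 = R AND S = False AND True = False
G5 = NOT T = NOT False = True
G6 = G3 OR G2 = False OR True = True
G7 = G2 AND G6 = True AND True = True
G8 = G6 OR G7 = True OR True = True

G5 = True, G8 = True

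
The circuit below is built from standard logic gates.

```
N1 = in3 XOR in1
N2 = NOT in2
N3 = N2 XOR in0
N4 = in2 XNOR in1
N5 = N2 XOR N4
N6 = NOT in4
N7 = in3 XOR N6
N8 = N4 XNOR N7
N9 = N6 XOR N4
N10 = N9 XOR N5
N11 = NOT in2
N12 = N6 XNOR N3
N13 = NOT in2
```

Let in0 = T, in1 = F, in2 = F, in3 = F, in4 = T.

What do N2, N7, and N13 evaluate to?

N2 = T, N7 = F, N13 = T

N2 = NOT in2 = NOT F = T
N6 = NOT in4 = NOT T = F
N7 = in3 XOR N6 = F XOR F = F
N13 = NOT in2 = NOT F = T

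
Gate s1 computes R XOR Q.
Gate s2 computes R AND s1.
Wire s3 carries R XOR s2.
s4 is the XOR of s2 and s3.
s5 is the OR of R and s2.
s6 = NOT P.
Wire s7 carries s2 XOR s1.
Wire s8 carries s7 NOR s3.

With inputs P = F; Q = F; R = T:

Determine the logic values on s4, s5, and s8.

s4 = T; s5 = T; s8 = T

s1 = R XOR Q = T XOR F = T
s2 = R AND s1 = T AND T = T
s3 = R XOR s2 = T XOR T = F
s4 = s2 XOR s3 = T XOR F = T
s5 = R OR s2 = T OR T = T
s7 = s2 XOR s1 = T XOR T = F
s8 = s7 NOR s3 = F NOR F = T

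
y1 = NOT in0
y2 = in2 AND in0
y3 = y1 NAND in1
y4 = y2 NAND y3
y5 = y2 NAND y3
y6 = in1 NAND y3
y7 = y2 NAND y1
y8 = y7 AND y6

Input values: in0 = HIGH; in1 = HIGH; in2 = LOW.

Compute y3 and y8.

y1 = NOT in0 = NOT HIGH = LOW
y2 = in2 AND in0 = LOW AND HIGH = LOW
y3 = y1 NAND in1 = LOW NAND HIGH = HIGH
y6 = in1 NAND y3 = HIGH NAND HIGH = LOW
y7 = y2 NAND y1 = LOW NAND LOW = HIGH
y8 = y7 AND y6 = HIGH AND LOW = LOW

y3 = HIGH, y8 = LOW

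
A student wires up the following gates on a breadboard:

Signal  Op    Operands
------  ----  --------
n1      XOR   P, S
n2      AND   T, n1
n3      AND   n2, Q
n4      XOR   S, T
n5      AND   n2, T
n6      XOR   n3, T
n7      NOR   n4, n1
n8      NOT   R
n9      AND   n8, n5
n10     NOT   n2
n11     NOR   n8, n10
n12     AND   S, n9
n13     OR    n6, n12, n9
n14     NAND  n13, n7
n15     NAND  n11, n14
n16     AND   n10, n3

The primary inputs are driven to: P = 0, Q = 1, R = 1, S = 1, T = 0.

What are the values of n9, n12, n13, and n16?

n1 = P XOR S = 0 XOR 1 = 1
n2 = T AND n1 = 0 AND 1 = 0
n3 = n2 AND Q = 0 AND 1 = 0
n5 = n2 AND T = 0 AND 0 = 0
n6 = n3 XOR T = 0 XOR 0 = 0
n8 = NOT R = NOT 1 = 0
n9 = n8 AND n5 = 0 AND 0 = 0
n10 = NOT n2 = NOT 0 = 1
n12 = S AND n9 = 1 AND 0 = 0
n13 = n6 OR n12 OR n9 = 0 OR 0 OR 0 = 0
n16 = n10 AND n3 = 1 AND 0 = 0

n9 = 0; n12 = 0; n13 = 0; n16 = 0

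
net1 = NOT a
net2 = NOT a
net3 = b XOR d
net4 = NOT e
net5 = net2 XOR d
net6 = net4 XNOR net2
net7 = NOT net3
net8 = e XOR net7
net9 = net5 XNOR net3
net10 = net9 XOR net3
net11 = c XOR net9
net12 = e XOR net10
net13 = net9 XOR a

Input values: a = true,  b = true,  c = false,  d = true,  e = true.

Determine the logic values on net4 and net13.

net4 = false; net13 = true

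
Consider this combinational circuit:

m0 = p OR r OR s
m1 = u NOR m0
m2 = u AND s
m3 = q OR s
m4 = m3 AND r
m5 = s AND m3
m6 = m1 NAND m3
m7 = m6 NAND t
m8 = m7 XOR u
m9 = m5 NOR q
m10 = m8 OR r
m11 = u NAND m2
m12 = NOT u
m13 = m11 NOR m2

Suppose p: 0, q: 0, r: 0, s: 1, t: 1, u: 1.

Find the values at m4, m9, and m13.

m2 = u AND s = 1 AND 1 = 1
m3 = q OR s = 0 OR 1 = 1
m4 = m3 AND r = 1 AND 0 = 0
m5 = s AND m3 = 1 AND 1 = 1
m9 = m5 NOR q = 1 NOR 0 = 0
m11 = u NAND m2 = 1 NAND 1 = 0
m13 = m11 NOR m2 = 0 NOR 1 = 0

m4 = 0; m9 = 0; m13 = 0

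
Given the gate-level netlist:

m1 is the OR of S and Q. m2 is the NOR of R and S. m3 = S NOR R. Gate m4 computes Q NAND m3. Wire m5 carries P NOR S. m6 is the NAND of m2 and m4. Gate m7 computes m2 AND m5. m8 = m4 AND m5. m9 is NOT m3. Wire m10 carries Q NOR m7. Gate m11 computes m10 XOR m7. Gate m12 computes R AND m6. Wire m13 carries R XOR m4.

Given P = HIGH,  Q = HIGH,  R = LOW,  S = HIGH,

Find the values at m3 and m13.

m3 = S NOR R = HIGH NOR LOW = LOW
m4 = Q NAND m3 = HIGH NAND LOW = HIGH
m13 = R XOR m4 = LOW XOR HIGH = HIGH

m3 = LOW; m13 = HIGH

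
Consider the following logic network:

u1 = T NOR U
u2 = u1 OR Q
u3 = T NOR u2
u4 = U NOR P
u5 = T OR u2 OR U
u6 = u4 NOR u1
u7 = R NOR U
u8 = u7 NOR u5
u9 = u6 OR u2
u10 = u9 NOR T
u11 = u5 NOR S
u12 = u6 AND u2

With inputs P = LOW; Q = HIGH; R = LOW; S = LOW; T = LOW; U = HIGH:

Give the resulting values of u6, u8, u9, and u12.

u6 = HIGH  u8 = LOW  u9 = HIGH  u12 = HIGH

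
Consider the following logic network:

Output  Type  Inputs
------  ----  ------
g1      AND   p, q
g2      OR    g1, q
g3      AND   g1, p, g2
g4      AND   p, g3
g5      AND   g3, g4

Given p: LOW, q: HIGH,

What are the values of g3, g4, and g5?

g1 = p AND q = LOW AND HIGH = LOW
g2 = g1 OR q = LOW OR HIGH = HIGH
g3 = g1 AND p AND g2 = LOW AND LOW AND HIGH = LOW
g4 = p AND g3 = LOW AND LOW = LOW
g5 = g3 AND g4 = LOW AND LOW = LOW

g3 = LOW, g4 = LOW, g5 = LOW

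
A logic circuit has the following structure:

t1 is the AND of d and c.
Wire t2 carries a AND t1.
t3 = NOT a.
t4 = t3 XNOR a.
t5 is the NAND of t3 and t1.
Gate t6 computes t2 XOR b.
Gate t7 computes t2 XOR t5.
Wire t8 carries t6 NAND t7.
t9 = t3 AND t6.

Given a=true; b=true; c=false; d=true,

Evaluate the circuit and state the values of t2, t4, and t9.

t1 = d AND c = true AND false = false
t2 = a AND t1 = true AND false = false
t3 = NOT a = NOT true = false
t4 = t3 XNOR a = false XNOR true = false
t6 = t2 XOR b = false XOR true = true
t9 = t3 AND t6 = false AND true = false

t2 = false  t4 = false  t9 = false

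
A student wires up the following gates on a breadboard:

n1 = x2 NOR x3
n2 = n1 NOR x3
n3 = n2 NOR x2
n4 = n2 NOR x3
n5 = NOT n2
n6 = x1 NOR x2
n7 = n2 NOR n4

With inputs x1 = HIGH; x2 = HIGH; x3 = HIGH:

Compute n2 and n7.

n1 = x2 NOR x3 = HIGH NOR HIGH = LOW
n2 = n1 NOR x3 = LOW NOR HIGH = LOW
n4 = n2 NOR x3 = LOW NOR HIGH = LOW
n7 = n2 NOR n4 = LOW NOR LOW = HIGH

n2 = LOW, n7 = HIGH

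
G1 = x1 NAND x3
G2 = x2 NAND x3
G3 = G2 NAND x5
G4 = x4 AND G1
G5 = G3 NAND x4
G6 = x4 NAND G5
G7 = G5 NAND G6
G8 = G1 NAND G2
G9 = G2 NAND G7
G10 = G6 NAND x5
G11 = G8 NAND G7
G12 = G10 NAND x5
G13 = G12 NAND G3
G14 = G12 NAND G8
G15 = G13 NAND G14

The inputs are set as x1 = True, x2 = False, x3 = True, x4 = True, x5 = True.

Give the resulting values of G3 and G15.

G3 = False, G15 = False

G1 = x1 NAND x3 = True NAND True = False
G2 = x2 NAND x3 = False NAND True = True
G3 = G2 NAND x5 = True NAND True = False
G5 = G3 NAND x4 = False NAND True = True
G6 = x4 NAND G5 = True NAND True = False
G8 = G1 NAND G2 = False NAND True = True
G10 = G6 NAND x5 = False NAND True = True
G12 = G10 NAND x5 = True NAND True = False
G13 = G12 NAND G3 = False NAND False = True
G14 = G12 NAND G8 = False NAND True = True
G15 = G13 NAND G14 = True NAND True = False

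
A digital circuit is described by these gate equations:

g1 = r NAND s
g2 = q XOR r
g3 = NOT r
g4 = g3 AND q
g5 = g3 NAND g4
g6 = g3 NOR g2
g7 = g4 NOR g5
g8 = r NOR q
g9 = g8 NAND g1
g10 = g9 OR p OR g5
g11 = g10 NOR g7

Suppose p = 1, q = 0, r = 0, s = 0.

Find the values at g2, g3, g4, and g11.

g2 = 0  g3 = 1  g4 = 0  g11 = 0

g1 = r NAND s = 0 NAND 0 = 1
g2 = q XOR r = 0 XOR 0 = 0
g3 = NOT r = NOT 0 = 1
g4 = g3 AND q = 1 AND 0 = 0
g5 = g3 NAND g4 = 1 NAND 0 = 1
g7 = g4 NOR g5 = 0 NOR 1 = 0
g8 = r NOR q = 0 NOR 0 = 1
g9 = g8 NAND g1 = 1 NAND 1 = 0
g10 = g9 OR p OR g5 = 0 OR 1 OR 1 = 1
g11 = g10 NOR g7 = 1 NOR 0 = 0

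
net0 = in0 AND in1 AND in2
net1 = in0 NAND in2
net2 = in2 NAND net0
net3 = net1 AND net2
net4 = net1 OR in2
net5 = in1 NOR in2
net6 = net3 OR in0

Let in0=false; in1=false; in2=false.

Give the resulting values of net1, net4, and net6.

net0 = in0 AND in1 AND in2 = false AND false AND false = false
net1 = in0 NAND in2 = false NAND false = true
net2 = in2 NAND net0 = false NAND false = true
net3 = net1 AND net2 = true AND true = true
net4 = net1 OR in2 = true OR false = true
net6 = net3 OR in0 = true OR false = true

net1 = true, net4 = true, net6 = true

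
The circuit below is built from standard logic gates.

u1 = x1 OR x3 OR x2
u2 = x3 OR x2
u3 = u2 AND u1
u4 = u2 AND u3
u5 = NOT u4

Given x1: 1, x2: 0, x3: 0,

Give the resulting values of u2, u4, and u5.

u2 = 0, u4 = 0, u5 = 1

u1 = x1 OR x3 OR x2 = 1 OR 0 OR 0 = 1
u2 = x3 OR x2 = 0 OR 0 = 0
u3 = u2 AND u1 = 0 AND 1 = 0
u4 = u2 AND u3 = 0 AND 0 = 0
u5 = NOT u4 = NOT 0 = 1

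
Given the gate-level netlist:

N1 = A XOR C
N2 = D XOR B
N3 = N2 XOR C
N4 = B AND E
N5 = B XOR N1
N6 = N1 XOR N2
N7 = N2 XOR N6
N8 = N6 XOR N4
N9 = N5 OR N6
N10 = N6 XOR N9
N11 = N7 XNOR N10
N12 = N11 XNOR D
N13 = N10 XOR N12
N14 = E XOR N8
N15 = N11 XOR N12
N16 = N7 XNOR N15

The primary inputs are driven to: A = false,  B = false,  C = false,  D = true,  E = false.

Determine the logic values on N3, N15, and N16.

N1 = A XOR C = false XOR false = false
N2 = D XOR B = true XOR false = true
N3 = N2 XOR C = true XOR false = true
N5 = B XOR N1 = false XOR false = false
N6 = N1 XOR N2 = false XOR true = true
N7 = N2 XOR N6 = true XOR true = false
N9 = N5 OR N6 = false OR true = true
N10 = N6 XOR N9 = true XOR true = false
N11 = N7 XNOR N10 = false XNOR false = true
N12 = N11 XNOR D = true XNOR true = true
N15 = N11 XOR N12 = true XOR true = false
N16 = N7 XNOR N15 = false XNOR false = true

N3 = true, N15 = false, N16 = true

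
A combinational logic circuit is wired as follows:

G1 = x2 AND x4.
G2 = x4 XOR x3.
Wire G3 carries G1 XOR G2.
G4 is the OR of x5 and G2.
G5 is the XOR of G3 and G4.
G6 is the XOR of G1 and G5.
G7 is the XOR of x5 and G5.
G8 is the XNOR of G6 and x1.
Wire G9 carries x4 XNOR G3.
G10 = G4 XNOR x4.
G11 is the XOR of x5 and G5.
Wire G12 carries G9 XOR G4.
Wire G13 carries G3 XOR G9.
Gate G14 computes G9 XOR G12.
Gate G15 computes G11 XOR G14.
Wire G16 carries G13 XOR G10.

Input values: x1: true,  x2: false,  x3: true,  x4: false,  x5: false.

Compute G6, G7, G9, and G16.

G6 = false, G7 = false, G9 = false, G16 = true

G1 = x2 AND x4 = false AND false = false
G2 = x4 XOR x3 = false XOR true = true
G3 = G1 XOR G2 = false XOR true = true
G4 = x5 OR G2 = false OR true = true
G5 = G3 XOR G4 = true XOR true = false
G6 = G1 XOR G5 = false XOR false = false
G7 = x5 XOR G5 = false XOR false = false
G9 = x4 XNOR G3 = false XNOR true = false
G10 = G4 XNOR x4 = true XNOR false = false
G13 = G3 XOR G9 = true XOR false = true
G16 = G13 XOR G10 = true XOR false = true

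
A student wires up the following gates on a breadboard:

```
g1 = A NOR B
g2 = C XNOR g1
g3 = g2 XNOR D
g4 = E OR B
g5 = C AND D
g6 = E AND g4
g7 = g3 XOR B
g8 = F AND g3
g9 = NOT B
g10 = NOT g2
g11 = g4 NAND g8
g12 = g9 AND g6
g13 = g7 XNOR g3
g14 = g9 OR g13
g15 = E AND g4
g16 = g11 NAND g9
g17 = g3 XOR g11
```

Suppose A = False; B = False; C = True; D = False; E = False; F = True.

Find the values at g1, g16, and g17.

g1 = True  g16 = False  g17 = True

g1 = A NOR B = False NOR False = True
g2 = C XNOR g1 = True XNOR True = True
g3 = g2 XNOR D = True XNOR False = False
g4 = E OR B = False OR False = False
g8 = F AND g3 = True AND False = False
g9 = NOT B = NOT False = True
g11 = g4 NAND g8 = False NAND False = True
g16 = g11 NAND g9 = True NAND True = False
g17 = g3 XOR g11 = False XOR True = True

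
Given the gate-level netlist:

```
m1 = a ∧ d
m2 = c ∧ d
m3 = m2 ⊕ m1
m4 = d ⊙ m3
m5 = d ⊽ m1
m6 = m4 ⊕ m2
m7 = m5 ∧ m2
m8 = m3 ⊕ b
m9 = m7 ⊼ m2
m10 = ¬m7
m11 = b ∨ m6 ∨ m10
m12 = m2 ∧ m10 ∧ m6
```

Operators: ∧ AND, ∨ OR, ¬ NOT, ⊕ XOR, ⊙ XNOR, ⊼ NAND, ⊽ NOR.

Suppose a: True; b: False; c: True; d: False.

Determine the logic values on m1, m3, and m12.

m1 = False, m3 = False, m12 = False

m1 = a AND d = True AND False = False
m2 = c AND d = True AND False = False
m3 = m2 XOR m1 = False XOR False = False
m4 = d XNOR m3 = False XNOR False = True
m5 = d NOR m1 = False NOR False = True
m6 = m4 XOR m2 = True XOR False = True
m7 = m5 AND m2 = True AND False = False
m10 = NOT m7 = NOT False = True
m12 = m2 AND m10 AND m6 = False AND True AND True = False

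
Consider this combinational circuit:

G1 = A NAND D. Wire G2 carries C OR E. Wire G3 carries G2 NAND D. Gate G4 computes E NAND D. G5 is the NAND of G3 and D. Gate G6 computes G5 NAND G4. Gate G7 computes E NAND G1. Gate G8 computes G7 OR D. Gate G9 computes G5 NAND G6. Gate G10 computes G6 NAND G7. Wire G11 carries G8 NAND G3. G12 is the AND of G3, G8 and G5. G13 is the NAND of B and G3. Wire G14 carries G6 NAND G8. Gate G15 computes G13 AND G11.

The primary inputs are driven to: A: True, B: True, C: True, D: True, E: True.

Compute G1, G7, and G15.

G1 = False, G7 = True, G15 = True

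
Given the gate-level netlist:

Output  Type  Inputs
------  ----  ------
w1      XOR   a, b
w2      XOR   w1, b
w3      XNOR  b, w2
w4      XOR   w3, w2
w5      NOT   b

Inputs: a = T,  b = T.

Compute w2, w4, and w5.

w2 = T, w4 = F, w5 = F

w1 = a XOR b = T XOR T = F
w2 = w1 XOR b = F XOR T = T
w3 = b XNOR w2 = T XNOR T = T
w4 = w3 XOR w2 = T XOR T = F
w5 = NOT b = NOT T = F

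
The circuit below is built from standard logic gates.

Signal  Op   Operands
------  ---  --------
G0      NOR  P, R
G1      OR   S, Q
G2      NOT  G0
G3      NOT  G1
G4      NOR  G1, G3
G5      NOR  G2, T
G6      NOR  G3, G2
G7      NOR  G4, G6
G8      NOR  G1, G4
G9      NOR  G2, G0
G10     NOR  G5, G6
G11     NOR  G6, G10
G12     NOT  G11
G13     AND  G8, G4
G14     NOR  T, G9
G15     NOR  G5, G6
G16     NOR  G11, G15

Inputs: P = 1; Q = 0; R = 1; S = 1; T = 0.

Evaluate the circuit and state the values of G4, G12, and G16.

G0 = P NOR R = 1 NOR 1 = 0
G1 = S OR Q = 1 OR 0 = 1
G2 = NOT G0 = NOT 0 = 1
G3 = NOT G1 = NOT 1 = 0
G4 = G1 NOR G3 = 1 NOR 0 = 0
G5 = G2 NOR T = 1 NOR 0 = 0
G6 = G3 NOR G2 = 0 NOR 1 = 0
G10 = G5 NOR G6 = 0 NOR 0 = 1
G11 = G6 NOR G10 = 0 NOR 1 = 0
G12 = NOT G11 = NOT 0 = 1
G15 = G5 NOR G6 = 0 NOR 0 = 1
G16 = G11 NOR G15 = 0 NOR 1 = 0

G4 = 0  G12 = 1  G16 = 0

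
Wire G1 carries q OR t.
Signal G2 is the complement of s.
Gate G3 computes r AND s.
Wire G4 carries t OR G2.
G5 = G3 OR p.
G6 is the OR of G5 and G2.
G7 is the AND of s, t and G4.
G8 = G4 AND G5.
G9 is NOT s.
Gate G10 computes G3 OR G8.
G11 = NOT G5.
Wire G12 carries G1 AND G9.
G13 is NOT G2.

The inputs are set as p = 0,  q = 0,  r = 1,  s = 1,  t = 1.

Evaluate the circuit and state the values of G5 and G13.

G5 = 1, G13 = 1

G2 = NOT s = NOT 1 = 0
G3 = r AND s = 1 AND 1 = 1
G5 = G3 OR p = 1 OR 0 = 1
G13 = NOT G2 = NOT 0 = 1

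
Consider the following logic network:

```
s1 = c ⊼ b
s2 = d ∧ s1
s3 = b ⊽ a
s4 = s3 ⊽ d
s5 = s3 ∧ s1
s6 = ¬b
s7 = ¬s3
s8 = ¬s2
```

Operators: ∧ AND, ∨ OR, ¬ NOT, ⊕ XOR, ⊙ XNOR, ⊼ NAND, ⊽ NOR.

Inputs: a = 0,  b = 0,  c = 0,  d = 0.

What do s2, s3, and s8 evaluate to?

s2 = 0  s3 = 1  s8 = 1

s1 = c NAND b = 0 NAND 0 = 1
s2 = d AND s1 = 0 AND 1 = 0
s3 = b NOR a = 0 NOR 0 = 1
s8 = NOT s2 = NOT 0 = 1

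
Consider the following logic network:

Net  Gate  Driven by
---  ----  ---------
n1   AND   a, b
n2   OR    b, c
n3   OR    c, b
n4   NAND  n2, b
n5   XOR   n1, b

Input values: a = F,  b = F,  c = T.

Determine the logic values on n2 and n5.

n2 = T; n5 = F

n1 = a AND b = F AND F = F
n2 = b OR c = F OR T = T
n5 = n1 XOR b = F XOR F = F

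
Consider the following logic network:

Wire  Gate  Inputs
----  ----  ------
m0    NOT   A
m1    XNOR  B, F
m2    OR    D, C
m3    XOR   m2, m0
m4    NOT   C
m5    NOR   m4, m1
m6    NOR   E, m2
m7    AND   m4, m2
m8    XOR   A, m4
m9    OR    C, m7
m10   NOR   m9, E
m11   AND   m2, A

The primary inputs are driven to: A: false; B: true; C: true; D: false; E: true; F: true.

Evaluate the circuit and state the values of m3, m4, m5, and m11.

m0 = NOT A = NOT false = true
m1 = B XNOR F = true XNOR true = true
m2 = D OR C = false OR true = true
m3 = m2 XOR m0 = true XOR true = false
m4 = NOT C = NOT true = false
m5 = m4 NOR m1 = false NOR true = false
m11 = m2 AND A = true AND false = false

m3 = false, m4 = false, m5 = false, m11 = false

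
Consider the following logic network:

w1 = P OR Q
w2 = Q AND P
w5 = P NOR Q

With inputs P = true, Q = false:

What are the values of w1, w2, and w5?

w1 = true; w2 = false; w5 = false

w1 = true OR false = true
w2 = false AND true = false
w5 = true NOR false = false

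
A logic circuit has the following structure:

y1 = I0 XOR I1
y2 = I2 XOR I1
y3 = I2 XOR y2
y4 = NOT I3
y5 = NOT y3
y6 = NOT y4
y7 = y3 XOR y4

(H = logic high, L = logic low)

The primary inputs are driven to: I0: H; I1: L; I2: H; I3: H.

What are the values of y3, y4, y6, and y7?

y2 = I2 XOR I1 = H XOR L = H
y3 = I2 XOR y2 = H XOR H = L
y4 = NOT I3 = NOT H = L
y6 = NOT y4 = NOT L = H
y7 = y3 XOR y4 = L XOR L = L

y3 = L, y4 = L, y6 = H, y7 = L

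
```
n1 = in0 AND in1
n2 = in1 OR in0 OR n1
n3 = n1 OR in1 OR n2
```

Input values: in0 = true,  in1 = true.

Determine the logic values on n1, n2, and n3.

n1 = true; n2 = true; n3 = true

n1 = in0 AND in1 = true AND true = true
n2 = in1 OR in0 OR n1 = true OR true OR true = true
n3 = n1 OR in1 OR n2 = true OR true OR true = true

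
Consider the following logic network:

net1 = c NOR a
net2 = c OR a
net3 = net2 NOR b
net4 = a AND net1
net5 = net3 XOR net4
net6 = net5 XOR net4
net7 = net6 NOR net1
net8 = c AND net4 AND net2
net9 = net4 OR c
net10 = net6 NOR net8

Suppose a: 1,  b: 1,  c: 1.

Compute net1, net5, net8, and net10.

net1 = 0, net5 = 0, net8 = 0, net10 = 1

net1 = c NOR a = 1 NOR 1 = 0
net2 = c OR a = 1 OR 1 = 1
net3 = net2 NOR b = 1 NOR 1 = 0
net4 = a AND net1 = 1 AND 0 = 0
net5 = net3 XOR net4 = 0 XOR 0 = 0
net6 = net5 XOR net4 = 0 XOR 0 = 0
net8 = c AND net4 AND net2 = 1 AND 0 AND 1 = 0
net10 = net6 NOR net8 = 0 NOR 0 = 1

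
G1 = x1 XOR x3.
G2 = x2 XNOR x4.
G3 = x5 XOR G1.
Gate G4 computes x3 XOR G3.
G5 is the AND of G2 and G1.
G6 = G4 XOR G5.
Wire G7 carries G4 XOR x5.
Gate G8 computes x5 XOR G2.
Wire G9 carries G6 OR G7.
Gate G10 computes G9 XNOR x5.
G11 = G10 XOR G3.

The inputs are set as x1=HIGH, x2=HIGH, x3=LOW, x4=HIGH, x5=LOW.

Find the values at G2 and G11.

G1 = x1 XOR x3 = HIGH XOR LOW = HIGH
G2 = x2 XNOR x4 = HIGH XNOR HIGH = HIGH
G3 = x5 XOR G1 = LOW XOR HIGH = HIGH
G4 = x3 XOR G3 = LOW XOR HIGH = HIGH
G5 = G2 AND G1 = HIGH AND HIGH = HIGH
G6 = G4 XOR G5 = HIGH XOR HIGH = LOW
G7 = G4 XOR x5 = HIGH XOR LOW = HIGH
G9 = G6 OR G7 = LOW OR HIGH = HIGH
G10 = G9 XNOR x5 = HIGH XNOR LOW = LOW
G11 = G10 XOR G3 = LOW XOR HIGH = HIGH

G2 = HIGH  G11 = HIGH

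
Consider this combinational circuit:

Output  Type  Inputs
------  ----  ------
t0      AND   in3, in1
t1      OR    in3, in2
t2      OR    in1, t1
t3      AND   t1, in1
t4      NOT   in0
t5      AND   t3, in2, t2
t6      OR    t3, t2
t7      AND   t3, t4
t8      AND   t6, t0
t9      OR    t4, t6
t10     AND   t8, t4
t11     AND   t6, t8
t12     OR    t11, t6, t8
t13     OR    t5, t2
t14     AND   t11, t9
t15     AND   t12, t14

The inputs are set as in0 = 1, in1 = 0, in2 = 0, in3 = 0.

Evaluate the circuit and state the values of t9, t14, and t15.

t9 = 0, t14 = 0, t15 = 0

t0 = in3 AND in1 = 0 AND 0 = 0
t1 = in3 OR in2 = 0 OR 0 = 0
t2 = in1 OR t1 = 0 OR 0 = 0
t3 = t1 AND in1 = 0 AND 0 = 0
t4 = NOT in0 = NOT 1 = 0
t6 = t3 OR t2 = 0 OR 0 = 0
t8 = t6 AND t0 = 0 AND 0 = 0
t9 = t4 OR t6 = 0 OR 0 = 0
t11 = t6 AND t8 = 0 AND 0 = 0
t12 = t11 OR t6 OR t8 = 0 OR 0 OR 0 = 0
t14 = t11 AND t9 = 0 AND 0 = 0
t15 = t12 AND t14 = 0 AND 0 = 0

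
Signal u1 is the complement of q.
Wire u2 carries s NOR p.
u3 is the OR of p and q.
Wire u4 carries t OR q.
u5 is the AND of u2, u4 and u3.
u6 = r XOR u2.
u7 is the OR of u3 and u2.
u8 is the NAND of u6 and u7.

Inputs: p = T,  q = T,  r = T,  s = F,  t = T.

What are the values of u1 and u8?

u1 = NOT q = NOT T = F
u2 = s NOR p = F NOR T = F
u3 = p OR q = T OR T = T
u6 = r XOR u2 = T XOR F = T
u7 = u3 OR u2 = T OR F = T
u8 = u6 NAND u7 = T NAND T = F

u1 = F  u8 = F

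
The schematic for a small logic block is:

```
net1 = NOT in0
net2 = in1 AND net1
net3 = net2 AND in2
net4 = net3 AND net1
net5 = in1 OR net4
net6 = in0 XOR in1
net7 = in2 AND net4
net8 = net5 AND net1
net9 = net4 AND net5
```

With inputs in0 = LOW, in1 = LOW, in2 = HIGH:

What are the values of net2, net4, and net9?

net2 = LOW, net4 = LOW, net9 = LOW

net1 = NOT in0 = NOT LOW = HIGH
net2 = in1 AND net1 = LOW AND HIGH = LOW
net3 = net2 AND in2 = LOW AND HIGH = LOW
net4 = net3 AND net1 = LOW AND HIGH = LOW
net5 = in1 OR net4 = LOW OR LOW = LOW
net9 = net4 AND net5 = LOW AND LOW = LOW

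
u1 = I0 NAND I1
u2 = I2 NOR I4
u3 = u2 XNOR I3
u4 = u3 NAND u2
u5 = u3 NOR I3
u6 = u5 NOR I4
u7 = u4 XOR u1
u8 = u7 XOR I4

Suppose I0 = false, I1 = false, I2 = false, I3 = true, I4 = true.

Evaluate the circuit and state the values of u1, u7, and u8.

u1 = I0 NAND I1 = false NAND false = true
u2 = I2 NOR I4 = false NOR true = false
u3 = u2 XNOR I3 = false XNOR true = false
u4 = u3 NAND u2 = false NAND false = true
u7 = u4 XOR u1 = true XOR true = false
u8 = u7 XOR I4 = false XOR true = true

u1 = true, u7 = false, u8 = true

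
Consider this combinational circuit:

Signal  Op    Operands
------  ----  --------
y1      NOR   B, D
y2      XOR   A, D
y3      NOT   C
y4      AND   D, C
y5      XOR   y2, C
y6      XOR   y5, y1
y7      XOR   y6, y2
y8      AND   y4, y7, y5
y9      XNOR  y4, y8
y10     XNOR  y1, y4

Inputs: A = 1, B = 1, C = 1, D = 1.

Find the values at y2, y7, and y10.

y1 = B NOR D = 1 NOR 1 = 0
y2 = A XOR D = 1 XOR 1 = 0
y4 = D AND C = 1 AND 1 = 1
y5 = y2 XOR C = 0 XOR 1 = 1
y6 = y5 XOR y1 = 1 XOR 0 = 1
y7 = y6 XOR y2 = 1 XOR 0 = 1
y10 = y1 XNOR y4 = 0 XNOR 1 = 0

y2 = 0, y7 = 1, y10 = 0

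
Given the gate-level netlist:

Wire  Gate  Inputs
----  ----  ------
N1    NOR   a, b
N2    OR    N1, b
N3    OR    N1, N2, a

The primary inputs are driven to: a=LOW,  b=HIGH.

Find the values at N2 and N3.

N2 = HIGH, N3 = HIGH

N1 = a NOR b = LOW NOR HIGH = LOW
N2 = N1 OR b = LOW OR HIGH = HIGH
N3 = N1 OR N2 OR a = LOW OR HIGH OR LOW = HIGH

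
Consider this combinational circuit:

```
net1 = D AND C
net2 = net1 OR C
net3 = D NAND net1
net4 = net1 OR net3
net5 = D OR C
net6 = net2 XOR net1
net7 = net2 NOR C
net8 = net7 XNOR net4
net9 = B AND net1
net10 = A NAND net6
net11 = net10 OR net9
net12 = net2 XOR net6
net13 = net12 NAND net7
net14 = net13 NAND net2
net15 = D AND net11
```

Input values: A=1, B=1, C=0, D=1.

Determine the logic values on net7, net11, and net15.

net7 = 1, net11 = 1, net15 = 1

net1 = D AND C = 1 AND 0 = 0
net2 = net1 OR C = 0 OR 0 = 0
net6 = net2 XOR net1 = 0 XOR 0 = 0
net7 = net2 NOR C = 0 NOR 0 = 1
net9 = B AND net1 = 1 AND 0 = 0
net10 = A NAND net6 = 1 NAND 0 = 1
net11 = net10 OR net9 = 1 OR 0 = 1
net15 = D AND net11 = 1 AND 1 = 1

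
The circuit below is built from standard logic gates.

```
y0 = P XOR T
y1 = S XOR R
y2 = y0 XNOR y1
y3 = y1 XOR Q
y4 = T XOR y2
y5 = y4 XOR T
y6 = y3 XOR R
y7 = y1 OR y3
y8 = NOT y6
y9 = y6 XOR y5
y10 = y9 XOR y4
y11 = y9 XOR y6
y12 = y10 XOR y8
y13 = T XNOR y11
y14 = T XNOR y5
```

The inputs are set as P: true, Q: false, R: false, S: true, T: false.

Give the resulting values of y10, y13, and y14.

y0 = P XOR T = true XOR false = true
y1 = S XOR R = true XOR false = true
y2 = y0 XNOR y1 = true XNOR true = true
y3 = y1 XOR Q = true XOR false = true
y4 = T XOR y2 = false XOR true = true
y5 = y4 XOR T = true XOR false = true
y6 = y3 XOR R = true XOR false = true
y9 = y6 XOR y5 = true XOR true = false
y10 = y9 XOR y4 = false XOR true = true
y11 = y9 XOR y6 = false XOR true = true
y13 = T XNOR y11 = false XNOR true = false
y14 = T XNOR y5 = false XNOR true = false

y10 = true; y13 = false; y14 = false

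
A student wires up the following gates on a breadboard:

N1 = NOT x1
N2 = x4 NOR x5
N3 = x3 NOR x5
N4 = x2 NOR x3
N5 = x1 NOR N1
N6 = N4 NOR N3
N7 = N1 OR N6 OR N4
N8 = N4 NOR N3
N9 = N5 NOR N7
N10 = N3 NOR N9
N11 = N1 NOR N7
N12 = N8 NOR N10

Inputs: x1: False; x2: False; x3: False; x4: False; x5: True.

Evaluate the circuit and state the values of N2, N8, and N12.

N1 = NOT x1 = NOT False = True
N2 = x4 NOR x5 = False NOR True = False
N3 = x3 NOR x5 = False NOR True = False
N4 = x2 NOR x3 = False NOR False = True
N5 = x1 NOR N1 = False NOR True = False
N6 = N4 NOR N3 = True NOR False = False
N7 = N1 OR N6 OR N4 = True OR False OR True = True
N8 = N4 NOR N3 = True NOR False = False
N9 = N5 NOR N7 = False NOR True = False
N10 = N3 NOR N9 = False NOR False = True
N12 = N8 NOR N10 = False NOR True = False

N2 = False  N8 = False  N12 = False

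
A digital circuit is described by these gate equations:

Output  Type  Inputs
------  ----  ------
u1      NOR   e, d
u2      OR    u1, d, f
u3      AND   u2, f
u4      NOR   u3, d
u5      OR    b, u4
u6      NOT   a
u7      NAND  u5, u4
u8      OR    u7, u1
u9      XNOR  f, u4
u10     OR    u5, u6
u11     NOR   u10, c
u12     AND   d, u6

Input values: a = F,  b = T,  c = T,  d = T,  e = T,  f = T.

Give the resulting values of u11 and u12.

u11 = F, u12 = T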